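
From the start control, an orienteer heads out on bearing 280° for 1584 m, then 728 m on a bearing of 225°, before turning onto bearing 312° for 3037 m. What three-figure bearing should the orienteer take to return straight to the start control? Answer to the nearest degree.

112°

Leg 1 (280°, 1584 m): east 1584 sin 280° = -1559.94, north 1584 cos 280° = 275.06
Leg 2 (225°, 728 m): east 728 sin 225° = -514.77, north 728 cos 225° = -514.77
Leg 3 (312°, 3037 m): east 3037 sin 312° = -2256.93, north 3037 cos 312° = 2032.15
Net displacement: -4331.64 east, 1792.43 north. Direction back to start is (4331.64, -1792.43): bearing = atan2(4331.64, -1792.43) mod 360° = 112.48° ≈ 112°.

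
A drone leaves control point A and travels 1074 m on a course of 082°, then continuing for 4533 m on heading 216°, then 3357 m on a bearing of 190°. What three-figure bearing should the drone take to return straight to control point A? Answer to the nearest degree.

018°

Leg 1 (082°, 1074 m): east 1074 sin 82° = 1063.55, north 1074 cos 82° = 149.47
Leg 2 (216°, 4533 m): east 4533 sin 216° = -2664.43, north 4533 cos 216° = -3667.27
Leg 3 (190°, 3357 m): east 3357 sin 190° = -582.94, north 3357 cos 190° = -3306.00
Net displacement: -2183.82 east, -6823.80 north. Direction back to start is (2183.82, 6823.80): bearing = atan2(2183.82, 6823.80) mod 360° = 17.75° ≈ 018°.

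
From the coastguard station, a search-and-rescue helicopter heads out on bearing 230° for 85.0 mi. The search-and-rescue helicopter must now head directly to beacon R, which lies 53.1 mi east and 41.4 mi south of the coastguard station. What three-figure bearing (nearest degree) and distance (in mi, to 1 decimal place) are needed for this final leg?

Leg 1 (230°, 85.0 mi): east 85.0 sin 230° = -65.11, north 85.0 cos 230° = -54.64
Current position: (-65.11, -54.64). Target: (53.1, -41.4). Remaining: Δeast = 118.21, Δnorth = 13.24.
Bearing = atan2(118.21, 13.24) mod 360° = 83.61°; distance = √((118.21)² + (13.24)²) = 118.953 mi.

084°, 119.0 mi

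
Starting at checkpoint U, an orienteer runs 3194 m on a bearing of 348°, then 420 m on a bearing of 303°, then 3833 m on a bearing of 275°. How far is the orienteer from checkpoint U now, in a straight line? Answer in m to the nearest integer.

6080 m

Leg 1 (348°, 3194 m): east 3194 sin 348° = -664.07, north 3194 cos 348° = 3124.20
Leg 2 (303°, 420 m): east 420 sin 303° = -352.24, north 420 cos 303° = 228.75
Leg 3 (275°, 3833 m): east 3833 sin 275° = -3818.41, north 3833 cos 275° = 334.07
Net: -4834.73 east, 3687.02 north. Distance = √((-4834.73)² + (3687.02)²) = 6080.188 m.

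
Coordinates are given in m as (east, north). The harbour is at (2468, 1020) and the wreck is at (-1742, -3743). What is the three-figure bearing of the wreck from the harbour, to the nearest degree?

221°

Δeast = -1742 − 2468 = -4210.00; Δnorth = -3743 − 1020 = -4763.00.
Bearing = atan2(Δeast, Δnorth) mod 360° = 221.47° ≈ 221°.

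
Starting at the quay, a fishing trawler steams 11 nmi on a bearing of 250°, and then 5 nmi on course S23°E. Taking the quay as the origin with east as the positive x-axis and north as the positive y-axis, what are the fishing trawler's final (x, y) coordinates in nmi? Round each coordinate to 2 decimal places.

Leg 1 (250°, 11 nmi): east 11 sin 250° = -10.34, north 11 cos 250° = -3.76
Leg 2 (S23°E, 5 nmi): east 5 sin 157° = 1.95, north 5 cos 157° = -4.60
Summing: -8.38 nmi east, -8.36 nmi north → (-8.38, -8.36).

(-8.38, -8.36)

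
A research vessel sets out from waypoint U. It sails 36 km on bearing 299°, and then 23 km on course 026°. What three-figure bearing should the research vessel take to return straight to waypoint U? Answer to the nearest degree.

151°

Leg 1 (299°, 36 km): east 36 sin 299° = -31.49, north 36 cos 299° = 17.45
Leg 2 (026°, 23 km): east 23 sin 26° = 10.08, north 23 cos 26° = 20.67
Net displacement: -21.40 east, 38.13 north. Direction back to start is (21.40, -38.13): bearing = atan2(21.40, -38.13) mod 360° = 150.69° ≈ 151°.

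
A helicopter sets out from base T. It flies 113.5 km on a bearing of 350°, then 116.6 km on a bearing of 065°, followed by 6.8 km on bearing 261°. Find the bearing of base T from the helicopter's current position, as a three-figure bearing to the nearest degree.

Leg 1 (350°, 113.5 km): east 113.5 sin 350° = -19.71, north 113.5 cos 350° = 111.78
Leg 2 (065°, 116.6 km): east 116.6 sin 65° = 105.68, north 116.6 cos 65° = 49.28
Leg 3 (261°, 6.8 km): east 6.8 sin 261° = -6.72, north 6.8 cos 261° = -1.06
Net displacement: 79.25 east, 159.99 north. Direction back to start is (-79.25, -159.99): bearing = atan2(-79.25, -159.99) mod 360° = 206.35° ≈ 206°.

206°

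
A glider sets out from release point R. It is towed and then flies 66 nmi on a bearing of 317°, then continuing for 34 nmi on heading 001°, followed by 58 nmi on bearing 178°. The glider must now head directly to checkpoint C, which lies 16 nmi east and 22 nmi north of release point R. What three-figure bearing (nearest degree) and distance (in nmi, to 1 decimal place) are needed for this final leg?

092°, 58.4 nmi

Leg 1 (317°, 66 nmi): east 66 sin 317° = -45.01, north 66 cos 317° = 48.27
Leg 2 (001°, 34 nmi): east 34 sin 1° = 0.59, north 34 cos 1° = 33.99
Leg 3 (178°, 58 nmi): east 58 sin 178° = 2.02, north 58 cos 178° = -57.96
Current position: (-42.39, 24.30). Target: (16, 22). Remaining: Δeast = 58.39, Δnorth = -2.30.
Bearing = atan2(58.39, -2.30) mod 360° = 92.26°; distance = √((58.39)² + (-2.30)²) = 58.440 nmi.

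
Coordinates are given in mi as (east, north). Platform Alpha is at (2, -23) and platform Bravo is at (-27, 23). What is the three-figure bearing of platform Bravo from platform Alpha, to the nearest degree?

328°

Δeast = -27 − 2 = -29.00; Δnorth = 23 − -23 = 46.00.
Bearing = atan2(Δeast, Δnorth) mod 360° = 327.77° ≈ 328°.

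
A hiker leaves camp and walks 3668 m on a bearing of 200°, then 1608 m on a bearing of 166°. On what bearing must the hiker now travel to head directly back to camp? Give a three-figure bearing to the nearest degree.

010°

Leg 1 (200°, 3668 m): east 3668 sin 200° = -1254.53, north 3668 cos 200° = -3446.79
Leg 2 (166°, 1608 m): east 1608 sin 166° = 389.01, north 1608 cos 166° = -1560.24
Net displacement: -865.52 east, -5007.03 north. Direction back to start is (865.52, 5007.03): bearing = atan2(865.52, 5007.03) mod 360° = 9.81° ≈ 010°.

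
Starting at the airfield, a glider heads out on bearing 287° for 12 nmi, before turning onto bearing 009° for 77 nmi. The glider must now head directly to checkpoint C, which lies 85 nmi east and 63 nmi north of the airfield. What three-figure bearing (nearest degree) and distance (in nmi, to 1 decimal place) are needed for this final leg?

101°, 86.0 nmi

Leg 1 (287°, 12 nmi): east 12 sin 287° = -11.48, north 12 cos 287° = 3.51
Leg 2 (009°, 77 nmi): east 77 sin 9° = 12.05, north 77 cos 9° = 76.05
Current position: (0.57, 79.56). Target: (85, 63). Remaining: Δeast = 84.43, Δnorth = -16.56.
Bearing = atan2(84.43, -16.56) mod 360° = 101.10°; distance = √((84.43)² + (-16.56)²) = 86.039 nmi.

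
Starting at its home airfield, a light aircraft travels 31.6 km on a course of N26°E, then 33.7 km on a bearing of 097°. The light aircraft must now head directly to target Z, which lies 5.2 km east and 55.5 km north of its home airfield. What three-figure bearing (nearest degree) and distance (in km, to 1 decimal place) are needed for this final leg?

307°, 52.4 km

Leg 1 (N26°E, 31.6 km): east 31.6 sin 26° = 13.85, north 31.6 cos 26° = 28.40
Leg 2 (097°, 33.7 km): east 33.7 sin 97° = 33.45, north 33.7 cos 97° = -4.11
Current position: (47.30, 24.29). Target: (5.2, 55.5). Remaining: Δeast = -42.10, Δnorth = 31.21.
Bearing = atan2(-42.10, 31.21) mod 360° = 306.55°; distance = √((-42.10)² + (31.21)²) = 52.405 km.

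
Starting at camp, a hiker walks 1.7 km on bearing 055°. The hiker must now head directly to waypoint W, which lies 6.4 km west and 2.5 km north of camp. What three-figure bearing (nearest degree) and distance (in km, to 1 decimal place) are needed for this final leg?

Leg 1 (055°, 1.7 km): east 1.7 sin 55° = 1.39, north 1.7 cos 55° = 0.98
Current position: (1.39, 0.98). Target: (-6.4, 2.5). Remaining: Δeast = -7.79, Δnorth = 1.52.
Bearing = atan2(-7.79, 1.52) mod 360° = 281.07°; distance = √((-7.79)² + (1.52)²) = 7.940 km.

281°, 7.9 km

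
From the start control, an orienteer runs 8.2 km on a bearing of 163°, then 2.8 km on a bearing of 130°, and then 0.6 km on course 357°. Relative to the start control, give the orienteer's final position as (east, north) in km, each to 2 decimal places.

(4.51, -9.04)

Leg 1 (163°, 8.2 km): east 8.2 sin 163° = 2.40, north 8.2 cos 163° = -7.84
Leg 2 (130°, 2.8 km): east 2.8 sin 130° = 2.14, north 2.8 cos 130° = -1.80
Leg 3 (357°, 0.6 km): east 0.6 sin 357° = -0.03, north 0.6 cos 357° = 0.60
Summing: 4.51 km east, -9.04 km north → (4.51, -9.04).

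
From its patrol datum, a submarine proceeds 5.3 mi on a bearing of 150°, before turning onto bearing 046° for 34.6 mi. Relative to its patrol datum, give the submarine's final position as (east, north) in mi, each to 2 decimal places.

Leg 1 (150°, 5.3 mi): east 5.3 sin 150° = 2.65, north 5.3 cos 150° = -4.59
Leg 2 (046°, 34.6 mi): east 34.6 sin 46° = 24.89, north 34.6 cos 46° = 24.04
Summing: 27.54 mi east, 19.45 mi north → (27.54, 19.45).

(27.54, 19.45)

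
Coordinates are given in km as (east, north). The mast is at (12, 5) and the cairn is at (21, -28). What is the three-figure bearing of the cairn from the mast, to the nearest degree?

Δeast = 21 − 12 = 9.00; Δnorth = -28 − 5 = -33.00.
Bearing = atan2(Δeast, Δnorth) mod 360° = 164.74° ≈ 165°.

165°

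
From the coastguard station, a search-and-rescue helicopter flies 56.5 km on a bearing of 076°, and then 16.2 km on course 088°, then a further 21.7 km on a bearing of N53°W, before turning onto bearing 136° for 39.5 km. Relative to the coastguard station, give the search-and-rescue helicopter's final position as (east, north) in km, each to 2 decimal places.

(81.12, -1.12)

Leg 1 (076°, 56.5 km): east 56.5 sin 76° = 54.82, north 56.5 cos 76° = 13.67
Leg 2 (088°, 16.2 km): east 16.2 sin 88° = 16.19, north 16.2 cos 88° = 0.57
Leg 3 (N53°W, 21.7 km): east 21.7 sin 307° = -17.33, north 21.7 cos 307° = 13.06
Leg 4 (136°, 39.5 km): east 39.5 sin 136° = 27.44, north 39.5 cos 136° = -28.41
Summing: 81.12 km east, -1.12 km north → (81.12, -1.12).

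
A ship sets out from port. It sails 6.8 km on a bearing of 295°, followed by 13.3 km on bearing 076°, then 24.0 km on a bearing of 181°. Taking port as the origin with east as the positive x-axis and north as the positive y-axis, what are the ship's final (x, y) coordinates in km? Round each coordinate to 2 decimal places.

(6.32, -17.90)

Leg 1 (295°, 6.8 km): east 6.8 sin 295° = -6.16, north 6.8 cos 295° = 2.87
Leg 2 (076°, 13.3 km): east 13.3 sin 76° = 12.90, north 13.3 cos 76° = 3.22
Leg 3 (181°, 24.0 km): east 24.0 sin 181° = -0.42, north 24.0 cos 181° = -24.00
Summing: 6.32 km east, -17.90 km north → (6.32, -17.90).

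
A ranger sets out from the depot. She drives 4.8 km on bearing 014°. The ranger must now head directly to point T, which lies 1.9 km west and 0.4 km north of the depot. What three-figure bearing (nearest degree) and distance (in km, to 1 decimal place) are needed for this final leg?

Leg 1 (014°, 4.8 km): east 4.8 sin 14° = 1.16, north 4.8 cos 14° = 4.66
Current position: (1.16, 4.66). Target: (-1.9, 0.4). Remaining: Δeast = -3.06, Δnorth = -4.26.
Bearing = atan2(-3.06, -4.26) mod 360° = 215.72°; distance = √((-3.06)² + (-4.26)²) = 5.244 km.

216°, 5.2 km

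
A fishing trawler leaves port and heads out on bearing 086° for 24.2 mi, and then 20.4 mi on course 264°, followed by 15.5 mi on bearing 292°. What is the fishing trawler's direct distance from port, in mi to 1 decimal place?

Leg 1 (086°, 24.2 mi): east 24.2 sin 86° = 24.14, north 24.2 cos 86° = 1.69
Leg 2 (264°, 20.4 mi): east 20.4 sin 264° = -20.29, north 20.4 cos 264° = -2.13
Leg 3 (292°, 15.5 mi): east 15.5 sin 292° = -14.37, north 15.5 cos 292° = 5.81
Net: -10.52 east, 5.36 north. Distance = √((-10.52)² + (5.36)²) = 11.806 mi.

11.8 mi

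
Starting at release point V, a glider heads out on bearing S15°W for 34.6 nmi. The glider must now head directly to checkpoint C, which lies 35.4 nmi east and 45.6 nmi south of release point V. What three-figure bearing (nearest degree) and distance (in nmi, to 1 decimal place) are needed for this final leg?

105°, 46.0 nmi

Leg 1 (S15°W, 34.6 nmi): east 34.6 sin 195° = -8.96, north 34.6 cos 195° = -33.42
Current position: (-8.96, -33.42). Target: (35.4, -45.6). Remaining: Δeast = 44.36, Δnorth = -12.18.
Bearing = atan2(44.36, -12.18) mod 360° = 105.35°; distance = √((44.36)² + (-12.18)²) = 45.997 nmi.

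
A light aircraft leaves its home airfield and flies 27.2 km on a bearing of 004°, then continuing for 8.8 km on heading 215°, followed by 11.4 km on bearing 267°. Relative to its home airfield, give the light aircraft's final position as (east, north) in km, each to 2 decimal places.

Leg 1 (004°, 27.2 km): east 27.2 sin 4° = 1.90, north 27.2 cos 4° = 27.13
Leg 2 (215°, 8.8 km): east 8.8 sin 215° = -5.05, north 8.8 cos 215° = -7.21
Leg 3 (267°, 11.4 km): east 11.4 sin 267° = -11.38, north 11.4 cos 267° = -0.60
Summing: -14.53 km east, 19.33 km north → (-14.53, 19.33).

(-14.53, 19.33)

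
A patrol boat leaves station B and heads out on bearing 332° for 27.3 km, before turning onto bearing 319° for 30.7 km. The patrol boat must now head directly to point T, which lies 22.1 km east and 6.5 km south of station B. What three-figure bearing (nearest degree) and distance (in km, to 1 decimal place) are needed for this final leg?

134°, 77.0 km

Leg 1 (332°, 27.3 km): east 27.3 sin 332° = -12.82, north 27.3 cos 332° = 24.10
Leg 2 (319°, 30.7 km): east 30.7 sin 319° = -20.14, north 30.7 cos 319° = 23.17
Current position: (-32.96, 47.27). Target: (22.1, -6.5). Remaining: Δeast = 55.06, Δnorth = -53.77.
Bearing = atan2(55.06, -53.77) mod 360° = 134.32°; distance = √((55.06)² + (-53.77)²) = 76.961 km.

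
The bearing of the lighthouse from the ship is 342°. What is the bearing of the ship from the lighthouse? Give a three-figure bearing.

Back-bearing = 342° − 180° = 162°.

162°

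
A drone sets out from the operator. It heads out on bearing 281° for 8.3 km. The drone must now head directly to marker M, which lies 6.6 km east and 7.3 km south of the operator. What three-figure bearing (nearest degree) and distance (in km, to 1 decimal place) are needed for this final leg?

Leg 1 (281°, 8.3 km): east 8.3 sin 281° = -8.15, north 8.3 cos 281° = 1.58
Current position: (-8.15, 1.58). Target: (6.6, -7.3). Remaining: Δeast = 14.75, Δnorth = -8.88.
Bearing = atan2(14.75, -8.88) mod 360° = 121.06°; distance = √((14.75)² + (-8.88)²) = 17.217 km.

121°, 17.2 km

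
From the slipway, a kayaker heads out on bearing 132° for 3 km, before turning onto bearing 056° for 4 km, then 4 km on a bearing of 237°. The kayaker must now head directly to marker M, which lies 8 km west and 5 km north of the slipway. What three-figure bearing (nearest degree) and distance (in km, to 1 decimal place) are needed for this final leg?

Leg 1 (132°, 3 km): east 3 sin 132° = 2.23, north 3 cos 132° = -2.01
Leg 2 (056°, 4 km): east 4 sin 56° = 3.32, north 4 cos 56° = 2.24
Leg 3 (237°, 4 km): east 4 sin 237° = -3.35, north 4 cos 237° = -2.18
Current position: (2.19, -1.95). Target: (-8, 5). Remaining: Δeast = -10.19, Δnorth = 6.95.
Bearing = atan2(-10.19, 6.95) mod 360° = 304.29°; distance = √((-10.19)² + (6.95)²) = 12.335 km.

304°, 12.3 km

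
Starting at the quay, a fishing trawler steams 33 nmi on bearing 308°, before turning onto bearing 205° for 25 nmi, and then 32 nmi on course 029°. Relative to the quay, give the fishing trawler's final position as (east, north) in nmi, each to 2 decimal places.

(-21.06, 25.65)

Leg 1 (308°, 33 nmi): east 33 sin 308° = -26.00, north 33 cos 308° = 20.32
Leg 2 (205°, 25 nmi): east 25 sin 205° = -10.57, north 25 cos 205° = -22.66
Leg 3 (029°, 32 nmi): east 32 sin 29° = 15.51, north 32 cos 29° = 27.99
Summing: -21.06 nmi east, 25.65 nmi north → (-21.06, 25.65).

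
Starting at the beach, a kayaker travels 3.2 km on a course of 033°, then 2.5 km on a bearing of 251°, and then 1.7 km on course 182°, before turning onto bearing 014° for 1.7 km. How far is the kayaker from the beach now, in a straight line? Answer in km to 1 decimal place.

1.8 km

Leg 1 (033°, 3.2 km): east 3.2 sin 33° = 1.74, north 3.2 cos 33° = 2.68
Leg 2 (251°, 2.5 km): east 2.5 sin 251° = -2.36, north 2.5 cos 251° = -0.81
Leg 3 (182°, 1.7 km): east 1.7 sin 182° = -0.06, north 1.7 cos 182° = -1.70
Leg 4 (014°, 1.7 km): east 1.7 sin 14° = 0.41, north 1.7 cos 14° = 1.65
Net: -0.27 east, 1.82 north. Distance = √((-0.27)² + (1.82)²) = 1.840 km.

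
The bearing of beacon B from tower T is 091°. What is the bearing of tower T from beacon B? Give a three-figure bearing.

271°

Back-bearing = 091° + 180° = 271°.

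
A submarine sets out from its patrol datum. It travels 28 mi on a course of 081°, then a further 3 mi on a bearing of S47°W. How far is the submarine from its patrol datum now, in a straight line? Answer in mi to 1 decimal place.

25.6 mi

Leg 1 (081°, 28 mi): east 28 sin 81° = 27.66, north 28 cos 81° = 4.38
Leg 2 (S47°W, 3 mi): east 3 sin 227° = -2.19, north 3 cos 227° = -2.05
Net: 25.46 east, 2.33 north. Distance = √((25.46)² + (2.33)²) = 25.568 mi.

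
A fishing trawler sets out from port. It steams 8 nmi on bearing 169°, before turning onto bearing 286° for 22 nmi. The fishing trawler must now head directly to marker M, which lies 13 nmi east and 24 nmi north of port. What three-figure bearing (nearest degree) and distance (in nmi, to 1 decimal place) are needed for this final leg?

052°, 41.6 nmi

Leg 1 (169°, 8 nmi): east 8 sin 169° = 1.53, north 8 cos 169° = -7.85
Leg 2 (286°, 22 nmi): east 22 sin 286° = -21.15, north 22 cos 286° = 6.06
Current position: (-19.62, -1.79). Target: (13, 24). Remaining: Δeast = 32.62, Δnorth = 25.79.
Bearing = atan2(32.62, 25.79) mod 360° = 51.67°; distance = √((32.62)² + (25.79)²) = 41.584 nmi.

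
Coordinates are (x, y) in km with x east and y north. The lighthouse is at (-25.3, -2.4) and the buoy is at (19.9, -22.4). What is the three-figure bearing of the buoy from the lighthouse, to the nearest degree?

114°

Δeast = 19.9 − -25.3 = 45.20; Δnorth = -22.4 − -2.4 = -20.00.
Bearing = atan2(Δeast, Δnorth) mod 360° = 113.87° ≈ 114°.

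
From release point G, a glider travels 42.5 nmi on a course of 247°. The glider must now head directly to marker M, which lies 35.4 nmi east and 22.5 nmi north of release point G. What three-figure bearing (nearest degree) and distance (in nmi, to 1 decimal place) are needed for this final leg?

Leg 1 (247°, 42.5 nmi): east 42.5 sin 247° = -39.12, north 42.5 cos 247° = -16.61
Current position: (-39.12, -16.61). Target: (35.4, 22.5). Remaining: Δeast = 74.52, Δnorth = 39.11.
Bearing = atan2(74.52, 39.11) mod 360° = 62.31°; distance = √((74.52)² + (39.11)²) = 84.159 nmi.

062°, 84.2 nmi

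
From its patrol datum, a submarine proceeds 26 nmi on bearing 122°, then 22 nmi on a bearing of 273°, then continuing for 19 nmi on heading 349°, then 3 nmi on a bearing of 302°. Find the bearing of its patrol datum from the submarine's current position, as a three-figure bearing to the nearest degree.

141°

Leg 1 (122°, 26 nmi): east 26 sin 122° = 22.05, north 26 cos 122° = -13.78
Leg 2 (273°, 22 nmi): east 22 sin 273° = -21.97, north 22 cos 273° = 1.15
Leg 3 (349°, 19 nmi): east 19 sin 349° = -3.63, north 19 cos 349° = 18.65
Leg 4 (302°, 3 nmi): east 3 sin 302° = -2.54, north 3 cos 302° = 1.59
Net displacement: -6.09 east, 7.61 north. Direction back to start is (6.09, -7.61): bearing = atan2(6.09, -7.61) mod 360° = 141.35° ≈ 141°.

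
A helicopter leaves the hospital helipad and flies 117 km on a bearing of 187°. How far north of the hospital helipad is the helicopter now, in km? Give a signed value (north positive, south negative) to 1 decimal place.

Leg 1 (187°, 117 km): east 117 sin 187° = -14.26, north 117 cos 187° = -116.13
Net north component: -116.13 km.

-116.1 km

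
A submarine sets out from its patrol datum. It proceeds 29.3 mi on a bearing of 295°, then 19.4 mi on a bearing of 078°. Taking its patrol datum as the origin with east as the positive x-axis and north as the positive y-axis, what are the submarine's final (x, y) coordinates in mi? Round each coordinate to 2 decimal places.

(-7.58, 16.42)

Leg 1 (295°, 29.3 mi): east 29.3 sin 295° = -26.55, north 29.3 cos 295° = 12.38
Leg 2 (078°, 19.4 mi): east 19.4 sin 78° = 18.98, north 19.4 cos 78° = 4.03
Summing: -7.58 mi east, 16.42 mi north → (-7.58, 16.42).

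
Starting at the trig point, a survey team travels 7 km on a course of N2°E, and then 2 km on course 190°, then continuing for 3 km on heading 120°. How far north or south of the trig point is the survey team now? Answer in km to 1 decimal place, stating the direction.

Leg 1 (N2°E, 7 km): east 7 sin 2° = 0.24, north 7 cos 2° = 7.00
Leg 2 (190°, 2 km): east 2 sin 190° = -0.35, north 2 cos 190° = -1.97
Leg 3 (120°, 3 km): east 3 sin 120° = 2.60, north 3 cos 120° = -1.50
Net north component: 3.53 km.

3.5 km north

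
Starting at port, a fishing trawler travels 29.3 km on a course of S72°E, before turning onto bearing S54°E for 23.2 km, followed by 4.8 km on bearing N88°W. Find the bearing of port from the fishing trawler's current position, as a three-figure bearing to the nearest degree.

Leg 1 (S72°E, 29.3 km): east 29.3 sin 108° = 27.87, north 29.3 cos 108° = -9.05
Leg 2 (S54°E, 23.2 km): east 23.2 sin 126° = 18.77, north 23.2 cos 126° = -13.64
Leg 3 (N88°W, 4.8 km): east 4.8 sin 272° = -4.80, north 4.8 cos 272° = 0.17
Net displacement: 41.84 east, -22.52 north. Direction back to start is (-41.84, 22.52): bearing = atan2(-41.84, 22.52) mod 360° = 298.30° ≈ 298°.

298°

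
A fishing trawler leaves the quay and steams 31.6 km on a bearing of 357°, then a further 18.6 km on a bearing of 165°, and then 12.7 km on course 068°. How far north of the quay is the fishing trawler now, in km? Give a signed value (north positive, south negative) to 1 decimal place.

Leg 1 (357°, 31.6 km): east 31.6 sin 357° = -1.65, north 31.6 cos 357° = 31.56
Leg 2 (165°, 18.6 km): east 18.6 sin 165° = 4.81, north 18.6 cos 165° = -17.97
Leg 3 (068°, 12.7 km): east 12.7 sin 68° = 11.78, north 12.7 cos 68° = 4.76
Net north component: 18.35 km.

18.3 km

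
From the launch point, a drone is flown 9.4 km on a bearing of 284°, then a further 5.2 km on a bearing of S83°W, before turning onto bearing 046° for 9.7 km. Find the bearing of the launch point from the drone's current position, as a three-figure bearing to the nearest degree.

139°

Leg 1 (284°, 9.4 km): east 9.4 sin 284° = -9.12, north 9.4 cos 284° = 2.27
Leg 2 (S83°W, 5.2 km): east 5.2 sin 263° = -5.16, north 5.2 cos 263° = -0.63
Leg 3 (046°, 9.7 km): east 9.7 sin 46° = 6.98, north 9.7 cos 46° = 6.74
Net displacement: -7.30 east, 8.38 north. Direction back to start is (7.30, -8.38): bearing = atan2(7.30, -8.38) mod 360° = 138.92° ≈ 139°.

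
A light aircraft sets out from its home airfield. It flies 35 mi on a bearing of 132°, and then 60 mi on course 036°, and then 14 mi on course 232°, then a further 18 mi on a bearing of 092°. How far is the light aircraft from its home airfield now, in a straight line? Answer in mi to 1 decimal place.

70.1 mi

Leg 1 (132°, 35 mi): east 35 sin 132° = 26.01, north 35 cos 132° = -23.42
Leg 2 (036°, 60 mi): east 60 sin 36° = 35.27, north 60 cos 36° = 48.54
Leg 3 (232°, 14 mi): east 14 sin 232° = -11.03, north 14 cos 232° = -8.62
Leg 4 (092°, 18 mi): east 18 sin 92° = 17.99, north 18 cos 92° = -0.63
Net: 68.23 east, 15.87 north. Distance = √((68.23)² + (15.87)²) = 70.056 mi.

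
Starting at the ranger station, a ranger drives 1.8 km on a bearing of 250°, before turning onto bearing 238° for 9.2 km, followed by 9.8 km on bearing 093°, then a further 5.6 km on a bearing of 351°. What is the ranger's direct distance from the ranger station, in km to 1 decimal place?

0.8 km

Leg 1 (250°, 1.8 km): east 1.8 sin 250° = -1.69, north 1.8 cos 250° = -0.62
Leg 2 (238°, 9.2 km): east 9.2 sin 238° = -7.80, north 9.2 cos 238° = -4.88
Leg 3 (093°, 9.8 km): east 9.8 sin 93° = 9.79, north 9.8 cos 93° = -0.51
Leg 4 (351°, 5.6 km): east 5.6 sin 351° = -0.88, north 5.6 cos 351° = 5.53
Net: -0.58 east, -0.47 north. Distance = √((-0.58)² + (-0.47)²) = 0.751 km.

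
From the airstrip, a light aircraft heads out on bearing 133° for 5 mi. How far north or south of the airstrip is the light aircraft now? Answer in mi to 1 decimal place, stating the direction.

Leg 1 (133°, 5 mi): east 5 sin 133° = 3.66, north 5 cos 133° = -3.41
Net north component: -3.41 mi.

3.4 mi south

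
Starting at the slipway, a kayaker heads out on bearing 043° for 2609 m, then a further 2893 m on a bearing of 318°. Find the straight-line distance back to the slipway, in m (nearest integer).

Leg 1 (043°, 2609 m): east 2609 sin 43° = 1779.33, north 2609 cos 43° = 1908.10
Leg 2 (318°, 2893 m): east 2893 sin 318° = -1935.79, north 2893 cos 318° = 2149.92
Net: -156.46 east, 4058.02 north. Distance = √((-156.46)² + (4058.02)²) = 4061.035 m.

4061 m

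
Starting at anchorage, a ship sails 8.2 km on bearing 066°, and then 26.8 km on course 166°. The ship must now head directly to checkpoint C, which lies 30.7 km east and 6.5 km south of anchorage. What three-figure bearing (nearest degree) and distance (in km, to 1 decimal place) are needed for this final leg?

046°, 23.3 km

Leg 1 (066°, 8.2 km): east 8.2 sin 66° = 7.49, north 8.2 cos 66° = 3.34
Leg 2 (166°, 26.8 km): east 26.8 sin 166° = 6.48, north 26.8 cos 166° = -26.00
Current position: (13.97, -22.67). Target: (30.7, -6.5). Remaining: Δeast = 16.73, Δnorth = 16.17.
Bearing = atan2(16.73, 16.17) mod 360° = 45.97°; distance = √((16.73)² + (16.17)²) = 23.263 km.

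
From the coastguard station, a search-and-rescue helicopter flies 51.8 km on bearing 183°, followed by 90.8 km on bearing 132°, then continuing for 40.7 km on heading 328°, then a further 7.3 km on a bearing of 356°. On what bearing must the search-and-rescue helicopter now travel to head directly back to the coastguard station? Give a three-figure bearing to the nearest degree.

Leg 1 (183°, 51.8 km): east 51.8 sin 183° = -2.71, north 51.8 cos 183° = -51.73
Leg 2 (132°, 90.8 km): east 90.8 sin 132° = 67.48, north 90.8 cos 132° = -60.76
Leg 3 (328°, 40.7 km): east 40.7 sin 328° = -21.57, north 40.7 cos 328° = 34.52
Leg 4 (356°, 7.3 km): east 7.3 sin 356° = -0.51, north 7.3 cos 356° = 7.28
Net displacement: 42.69 east, -70.69 north. Direction back to start is (-42.69, 70.69): bearing = atan2(-42.69, 70.69) mod 360° = 328.87° ≈ 329°.

329°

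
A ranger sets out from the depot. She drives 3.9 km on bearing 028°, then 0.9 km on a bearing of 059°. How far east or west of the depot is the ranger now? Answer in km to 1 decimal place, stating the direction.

Leg 1 (028°, 3.9 km): east 3.9 sin 28° = 1.83, north 3.9 cos 28° = 3.44
Leg 2 (059°, 0.9 km): east 0.9 sin 59° = 0.77, north 0.9 cos 59° = 0.46
Net east component: 2.60 km.

2.6 km east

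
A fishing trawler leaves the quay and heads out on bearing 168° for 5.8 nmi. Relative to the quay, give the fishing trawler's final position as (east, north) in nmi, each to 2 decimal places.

Leg 1 (168°, 5.8 nmi): east 5.8 sin 168° = 1.21, north 5.8 cos 168° = -5.67
Summing: 1.21 nmi east, -5.67 nmi north → (1.21, -5.67).

(1.21, -5.67)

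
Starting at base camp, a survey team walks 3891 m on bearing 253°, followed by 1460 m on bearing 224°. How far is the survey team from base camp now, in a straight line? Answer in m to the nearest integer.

5216 m

Leg 1 (253°, 3891 m): east 3891 sin 253° = -3720.98, north 3891 cos 253° = -1137.62
Leg 2 (224°, 1460 m): east 1460 sin 224° = -1014.20, north 1460 cos 224° = -1050.24
Net: -4735.18 east, -2187.85 north. Distance = √((-4735.18)² + (-2187.85)²) = 5216.193 m.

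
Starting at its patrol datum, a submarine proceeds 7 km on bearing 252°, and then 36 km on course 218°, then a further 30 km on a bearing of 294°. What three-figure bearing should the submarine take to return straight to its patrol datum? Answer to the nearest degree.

072°

Leg 1 (252°, 7 km): east 7 sin 252° = -6.66, north 7 cos 252° = -2.16
Leg 2 (218°, 36 km): east 36 sin 218° = -22.16, north 36 cos 218° = -28.37
Leg 3 (294°, 30 km): east 30 sin 294° = -27.41, north 30 cos 294° = 12.20
Net displacement: -56.23 east, -18.33 north. Direction back to start is (56.23, 18.33): bearing = atan2(56.23, 18.33) mod 360° = 71.94° ≈ 072°.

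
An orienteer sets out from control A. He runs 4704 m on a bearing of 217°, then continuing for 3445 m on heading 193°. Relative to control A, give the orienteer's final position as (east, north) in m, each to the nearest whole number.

(-3606, -7113)

Leg 1 (217°, 4704 m): east 4704 sin 217° = -2830.94, north 4704 cos 217° = -3756.78
Leg 2 (193°, 3445 m): east 3445 sin 193° = -774.96, north 3445 cos 193° = -3356.70
Summing: -3605.89 m east, -7113.49 m north → (-3606, -7113).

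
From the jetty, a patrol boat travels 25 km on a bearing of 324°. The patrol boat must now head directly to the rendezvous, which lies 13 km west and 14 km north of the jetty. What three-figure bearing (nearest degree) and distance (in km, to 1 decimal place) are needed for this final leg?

165°, 6.5 km

Leg 1 (324°, 25 km): east 25 sin 324° = -14.69, north 25 cos 324° = 20.23
Current position: (-14.69, 20.23). Target: (-13, 14). Remaining: Δeast = 1.69, Δnorth = -6.23.
Bearing = atan2(1.69, -6.23) mod 360° = 164.77°; distance = √((1.69)² + (-6.23)²) = 6.452 km.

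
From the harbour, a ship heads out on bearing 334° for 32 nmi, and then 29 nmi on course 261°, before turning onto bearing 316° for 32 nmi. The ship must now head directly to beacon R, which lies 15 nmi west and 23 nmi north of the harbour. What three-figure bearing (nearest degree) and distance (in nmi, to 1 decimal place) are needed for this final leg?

Leg 1 (334°, 32 nmi): east 32 sin 334° = -14.03, north 32 cos 334° = 28.76
Leg 2 (261°, 29 nmi): east 29 sin 261° = -28.64, north 29 cos 261° = -4.54
Leg 3 (316°, 32 nmi): east 32 sin 316° = -22.23, north 32 cos 316° = 23.02
Current position: (-64.90, 47.24). Target: (-15, 23). Remaining: Δeast = 49.90, Δnorth = -24.24.
Bearing = atan2(49.90, -24.24) mod 360° = 115.91°; distance = √((49.90)² + (-24.24)²) = 55.478 nmi.

116°, 55.5 nmi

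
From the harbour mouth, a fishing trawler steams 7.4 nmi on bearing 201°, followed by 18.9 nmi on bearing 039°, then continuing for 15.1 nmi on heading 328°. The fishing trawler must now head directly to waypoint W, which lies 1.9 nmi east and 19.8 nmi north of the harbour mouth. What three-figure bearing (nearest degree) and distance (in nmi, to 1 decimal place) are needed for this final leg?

140°, 1.0 nmi

Leg 1 (201°, 7.4 nmi): east 7.4 sin 201° = -2.65, north 7.4 cos 201° = -6.91
Leg 2 (039°, 18.9 nmi): east 18.9 sin 39° = 11.89, north 18.9 cos 39° = 14.69
Leg 3 (328°, 15.1 nmi): east 15.1 sin 328° = -8.00, north 15.1 cos 328° = 12.81
Current position: (1.24, 20.59). Target: (1.9, 19.8). Remaining: Δeast = 0.66, Δnorth = -0.79.
Bearing = atan2(0.66, -0.79) mod 360° = 139.97°; distance = √((0.66)² + (-0.79)²) = 1.025 nmi.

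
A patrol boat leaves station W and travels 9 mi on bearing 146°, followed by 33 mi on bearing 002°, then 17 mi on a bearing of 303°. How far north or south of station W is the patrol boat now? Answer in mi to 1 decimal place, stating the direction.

34.8 mi north

Leg 1 (146°, 9 mi): east 9 sin 146° = 5.03, north 9 cos 146° = -7.46
Leg 2 (002°, 33 mi): east 33 sin 2° = 1.15, north 33 cos 2° = 32.98
Leg 3 (303°, 17 mi): east 17 sin 303° = -14.26, north 17 cos 303° = 9.26
Net north component: 34.78 mi.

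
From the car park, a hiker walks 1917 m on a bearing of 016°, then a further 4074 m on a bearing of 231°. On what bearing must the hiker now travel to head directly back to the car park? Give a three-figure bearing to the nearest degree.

Leg 1 (016°, 1917 m): east 1917 sin 16° = 528.40, north 1917 cos 16° = 1842.74
Leg 2 (231°, 4074 m): east 4074 sin 231° = -3166.09, north 4074 cos 231° = -2563.85
Net displacement: -2637.70 east, -721.11 north. Direction back to start is (2637.70, 721.11): bearing = atan2(2637.70, 721.11) mod 360° = 74.71° ≈ 075°.

075°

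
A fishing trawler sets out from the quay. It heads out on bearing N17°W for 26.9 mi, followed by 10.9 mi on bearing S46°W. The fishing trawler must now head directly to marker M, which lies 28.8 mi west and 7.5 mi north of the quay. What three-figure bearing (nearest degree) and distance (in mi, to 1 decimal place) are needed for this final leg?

Leg 1 (N17°W, 26.9 mi): east 26.9 sin 343° = -7.86, north 26.9 cos 343° = 25.72
Leg 2 (S46°W, 10.9 mi): east 10.9 sin 226° = -7.84, north 10.9 cos 226° = -7.57
Current position: (-15.71, 18.15). Target: (-28.8, 7.5). Remaining: Δeast = -13.09, Δnorth = -10.65.
Bearing = atan2(-13.09, -10.65) mod 360° = 230.87°; distance = √((-13.09)² + (-10.65)²) = 16.880 mi.

231°, 16.9 mi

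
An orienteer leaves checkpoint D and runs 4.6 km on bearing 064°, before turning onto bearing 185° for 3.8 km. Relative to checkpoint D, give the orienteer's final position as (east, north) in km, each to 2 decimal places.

Leg 1 (064°, 4.6 km): east 4.6 sin 64° = 4.13, north 4.6 cos 64° = 2.02
Leg 2 (185°, 3.8 km): east 3.8 sin 185° = -0.33, north 3.8 cos 185° = -3.79
Summing: 3.80 km east, -1.77 km north → (3.80, -1.77).

(3.80, -1.77)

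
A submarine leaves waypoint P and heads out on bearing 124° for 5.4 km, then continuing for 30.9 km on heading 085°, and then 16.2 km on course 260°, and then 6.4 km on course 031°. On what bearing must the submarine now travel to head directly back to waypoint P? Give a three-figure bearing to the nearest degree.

Leg 1 (124°, 5.4 km): east 5.4 sin 124° = 4.48, north 5.4 cos 124° = -3.02
Leg 2 (085°, 30.9 km): east 30.9 sin 85° = 30.78, north 30.9 cos 85° = 2.69
Leg 3 (260°, 16.2 km): east 16.2 sin 260° = -15.95, north 16.2 cos 260° = -2.81
Leg 4 (031°, 6.4 km): east 6.4 sin 31° = 3.30, north 6.4 cos 31° = 5.49
Net displacement: 22.60 east, 2.35 north. Direction back to start is (-22.60, -2.35): bearing = atan2(-22.60, -2.35) mod 360° = 264.07° ≈ 264°.

264°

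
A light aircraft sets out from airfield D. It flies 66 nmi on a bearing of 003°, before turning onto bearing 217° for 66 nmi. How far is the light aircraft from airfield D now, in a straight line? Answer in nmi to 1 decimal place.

Leg 1 (003°, 66 nmi): east 66 sin 3° = 3.45, north 66 cos 3° = 65.91
Leg 2 (217°, 66 nmi): east 66 sin 217° = -39.72, north 66 cos 217° = -52.71
Net: -36.27 east, 13.20 north. Distance = √((-36.27)² + (13.20)²) = 38.593 nmi.

38.6 nmi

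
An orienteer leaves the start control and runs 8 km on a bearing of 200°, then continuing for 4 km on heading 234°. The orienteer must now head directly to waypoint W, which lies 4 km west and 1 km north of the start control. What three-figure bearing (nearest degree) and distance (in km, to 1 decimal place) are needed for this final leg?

Leg 1 (200°, 8 km): east 8 sin 200° = -2.74, north 8 cos 200° = -7.52
Leg 2 (234°, 4 km): east 4 sin 234° = -3.24, north 4 cos 234° = -2.35
Current position: (-5.97, -9.87). Target: (-4, 1). Remaining: Δeast = 1.97, Δnorth = 10.87.
Bearing = atan2(1.97, 10.87) mod 360° = 10.28°; distance = √((1.97)² + (10.87)²) = 11.046 km.

010°, 11.0 km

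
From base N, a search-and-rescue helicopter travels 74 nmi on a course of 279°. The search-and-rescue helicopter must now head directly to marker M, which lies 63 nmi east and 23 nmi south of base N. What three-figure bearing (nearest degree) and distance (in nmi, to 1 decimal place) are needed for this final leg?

Leg 1 (279°, 74 nmi): east 74 sin 279° = -73.09, north 74 cos 279° = 11.58
Current position: (-73.09, 11.58). Target: (63, -23). Remaining: Δeast = 136.09, Δnorth = -34.58.
Bearing = atan2(136.09, -34.58) mod 360° = 104.26°; distance = √((136.09)² + (-34.58)²) = 140.413 nmi.

104°, 140.4 nmi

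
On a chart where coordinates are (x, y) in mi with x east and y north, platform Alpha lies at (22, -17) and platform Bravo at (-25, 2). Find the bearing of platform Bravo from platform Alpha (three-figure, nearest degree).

292°

Δeast = -25 − 22 = -47.00; Δnorth = 2 − -17 = 19.00.
Bearing = atan2(Δeast, Δnorth) mod 360° = 292.01° ≈ 292°.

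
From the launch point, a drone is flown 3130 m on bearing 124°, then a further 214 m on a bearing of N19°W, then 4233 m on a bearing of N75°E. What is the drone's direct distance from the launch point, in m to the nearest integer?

Leg 1 (124°, 3130 m): east 3130 sin 124° = 2594.89, north 3130 cos 124° = -1750.27
Leg 2 (N19°W, 214 m): east 214 sin 341° = -69.67, north 214 cos 341° = 202.34
Leg 3 (N75°E, 4233 m): east 4233 sin 75° = 4088.76, north 4233 cos 75° = 1095.58
Net: 6613.98 east, -452.35 north. Distance = √((6613.98)² + (-452.35)²) = 6629.431 m.

6629 m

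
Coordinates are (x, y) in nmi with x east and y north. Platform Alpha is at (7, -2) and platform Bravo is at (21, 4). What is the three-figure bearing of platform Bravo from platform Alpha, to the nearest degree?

067°

Δeast = 21 − 7 = 14.00; Δnorth = 4 − -2 = 6.00.
Bearing = atan2(Δeast, Δnorth) mod 360° = 66.80° ≈ 067°.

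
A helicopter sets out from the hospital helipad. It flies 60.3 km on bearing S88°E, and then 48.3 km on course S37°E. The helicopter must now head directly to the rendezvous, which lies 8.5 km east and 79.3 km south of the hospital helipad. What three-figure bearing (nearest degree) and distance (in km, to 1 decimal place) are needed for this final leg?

Leg 1 (S88°E, 60.3 km): east 60.3 sin 92° = 60.26, north 60.3 cos 92° = -2.10
Leg 2 (S37°E, 48.3 km): east 48.3 sin 143° = 29.07, north 48.3 cos 143° = -38.57
Current position: (89.33, -40.68). Target: (8.5, -79.3). Remaining: Δeast = -80.83, Δnorth = -38.62.
Bearing = atan2(-80.83, -38.62) mod 360° = 244.46°; distance = √((-80.83)² + (-38.62)²) = 89.584 km.

244°, 89.6 km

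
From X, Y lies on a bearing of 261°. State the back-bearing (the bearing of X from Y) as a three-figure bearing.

081°

Back-bearing = 261° − 180° = 081°.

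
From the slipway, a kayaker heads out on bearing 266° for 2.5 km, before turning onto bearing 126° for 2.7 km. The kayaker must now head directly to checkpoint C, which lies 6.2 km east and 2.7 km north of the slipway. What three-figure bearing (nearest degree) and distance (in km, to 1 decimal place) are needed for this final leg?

Leg 1 (266°, 2.5 km): east 2.5 sin 266° = -2.49, north 2.5 cos 266° = -0.17
Leg 2 (126°, 2.7 km): east 2.7 sin 126° = 2.18, north 2.7 cos 126° = -1.59
Current position: (-0.31, -1.76). Target: (6.2, 2.7). Remaining: Δeast = 6.51, Δnorth = 4.46.
Bearing = atan2(6.51, 4.46) mod 360° = 55.57°; distance = √((6.51)² + (4.46)²) = 7.892 km.

056°, 7.9 km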